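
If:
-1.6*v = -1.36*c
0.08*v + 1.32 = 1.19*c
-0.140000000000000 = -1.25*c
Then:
No Solution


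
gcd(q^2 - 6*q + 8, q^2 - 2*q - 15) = 1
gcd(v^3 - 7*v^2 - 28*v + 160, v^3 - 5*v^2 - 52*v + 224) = v^2 - 12*v + 32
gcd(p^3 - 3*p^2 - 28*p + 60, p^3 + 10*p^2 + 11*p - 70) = p^2 + 3*p - 10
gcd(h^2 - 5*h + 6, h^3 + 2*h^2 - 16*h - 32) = 1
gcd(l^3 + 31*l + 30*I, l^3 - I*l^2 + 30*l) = l^2 - I*l + 30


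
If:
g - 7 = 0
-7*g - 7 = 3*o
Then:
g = 7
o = -56/3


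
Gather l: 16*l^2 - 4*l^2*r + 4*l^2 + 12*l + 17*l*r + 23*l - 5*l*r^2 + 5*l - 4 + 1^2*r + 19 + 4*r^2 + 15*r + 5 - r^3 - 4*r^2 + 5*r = l^2*(20 - 4*r) + l*(-5*r^2 + 17*r + 40) - r^3 + 21*r + 20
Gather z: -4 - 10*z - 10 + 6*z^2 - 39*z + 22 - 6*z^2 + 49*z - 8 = 0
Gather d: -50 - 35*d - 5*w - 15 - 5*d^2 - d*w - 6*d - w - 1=-5*d^2 + d*(-w - 41) - 6*w - 66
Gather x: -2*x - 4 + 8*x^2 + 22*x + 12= 8*x^2 + 20*x + 8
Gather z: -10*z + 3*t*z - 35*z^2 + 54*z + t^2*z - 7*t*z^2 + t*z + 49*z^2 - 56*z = z^2*(14 - 7*t) + z*(t^2 + 4*t - 12)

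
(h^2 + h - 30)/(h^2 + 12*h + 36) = (h - 5)/(h + 6)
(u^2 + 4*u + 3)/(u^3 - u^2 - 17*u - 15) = 1/(u - 5)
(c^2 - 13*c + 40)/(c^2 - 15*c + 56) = (c - 5)/(c - 7)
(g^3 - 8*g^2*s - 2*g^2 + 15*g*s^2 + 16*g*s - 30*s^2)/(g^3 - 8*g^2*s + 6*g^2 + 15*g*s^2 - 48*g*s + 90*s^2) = (g - 2)/(g + 6)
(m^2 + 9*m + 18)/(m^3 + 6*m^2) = (m + 3)/m^2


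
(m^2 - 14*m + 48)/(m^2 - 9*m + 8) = (m - 6)/(m - 1)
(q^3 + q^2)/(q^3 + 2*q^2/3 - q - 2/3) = 3*q^2/(3*q^2 - q - 2)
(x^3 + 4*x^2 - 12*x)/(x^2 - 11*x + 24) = x*(x^2 + 4*x - 12)/(x^2 - 11*x + 24)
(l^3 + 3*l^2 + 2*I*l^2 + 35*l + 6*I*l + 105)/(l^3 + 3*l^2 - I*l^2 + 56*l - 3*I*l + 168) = (l - 5*I)/(l - 8*I)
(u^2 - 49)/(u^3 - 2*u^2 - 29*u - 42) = (u + 7)/(u^2 + 5*u + 6)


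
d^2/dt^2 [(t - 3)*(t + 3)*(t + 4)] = 6*t + 8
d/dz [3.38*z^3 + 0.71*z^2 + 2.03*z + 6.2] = 10.14*z^2 + 1.42*z + 2.03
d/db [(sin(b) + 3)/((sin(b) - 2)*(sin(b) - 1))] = (-6*sin(b) + cos(b)^2 + 10)*cos(b)/((sin(b) - 2)^2*(sin(b) - 1)^2)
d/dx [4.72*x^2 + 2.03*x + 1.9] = 9.44*x + 2.03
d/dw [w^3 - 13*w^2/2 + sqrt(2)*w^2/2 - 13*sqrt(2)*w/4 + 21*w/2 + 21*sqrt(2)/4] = 3*w^2 - 13*w + sqrt(2)*w - 13*sqrt(2)/4 + 21/2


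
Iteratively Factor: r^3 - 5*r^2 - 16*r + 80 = (r - 5)*(r^2 - 16) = (r - 5)*(r + 4)*(r - 4)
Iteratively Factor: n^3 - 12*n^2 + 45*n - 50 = (n - 5)*(n^2 - 7*n + 10) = (n - 5)*(n - 2)*(n - 5)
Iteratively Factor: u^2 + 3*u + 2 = (u + 1)*(u + 2)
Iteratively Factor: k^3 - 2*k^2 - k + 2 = (k - 2)*(k^2 - 1) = (k - 2)*(k - 1)*(k + 1)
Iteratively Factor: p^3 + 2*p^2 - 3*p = (p)*(p^2 + 2*p - 3) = p*(p - 1)*(p + 3)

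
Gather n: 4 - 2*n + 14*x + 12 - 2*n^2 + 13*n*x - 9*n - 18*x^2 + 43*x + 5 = -2*n^2 + n*(13*x - 11) - 18*x^2 + 57*x + 21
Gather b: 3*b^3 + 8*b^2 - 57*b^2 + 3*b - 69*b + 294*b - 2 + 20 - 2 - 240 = 3*b^3 - 49*b^2 + 228*b - 224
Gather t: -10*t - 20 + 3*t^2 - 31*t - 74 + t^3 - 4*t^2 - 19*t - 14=t^3 - t^2 - 60*t - 108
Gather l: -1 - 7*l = -7*l - 1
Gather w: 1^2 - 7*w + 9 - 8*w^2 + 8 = -8*w^2 - 7*w + 18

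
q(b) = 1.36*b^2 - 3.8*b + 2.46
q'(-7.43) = -24.01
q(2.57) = 1.68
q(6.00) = 28.62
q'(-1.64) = -8.26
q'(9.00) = 20.68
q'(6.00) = 12.52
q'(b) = 2.72*b - 3.8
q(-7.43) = 105.77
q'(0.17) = -3.34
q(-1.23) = 9.19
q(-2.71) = 22.75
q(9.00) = 78.42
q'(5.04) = 9.91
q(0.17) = 1.85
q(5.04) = 17.85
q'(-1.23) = -7.15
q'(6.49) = 13.85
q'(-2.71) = -11.17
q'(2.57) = 3.19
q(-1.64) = 12.35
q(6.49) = 35.08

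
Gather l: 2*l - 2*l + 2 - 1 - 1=0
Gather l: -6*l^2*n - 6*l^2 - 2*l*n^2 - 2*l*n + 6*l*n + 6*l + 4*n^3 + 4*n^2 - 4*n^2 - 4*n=l^2*(-6*n - 6) + l*(-2*n^2 + 4*n + 6) + 4*n^3 - 4*n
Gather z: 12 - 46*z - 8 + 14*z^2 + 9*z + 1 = 14*z^2 - 37*z + 5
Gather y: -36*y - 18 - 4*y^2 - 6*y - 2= -4*y^2 - 42*y - 20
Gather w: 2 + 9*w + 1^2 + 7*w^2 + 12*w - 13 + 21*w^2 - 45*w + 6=28*w^2 - 24*w - 4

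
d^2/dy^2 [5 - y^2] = -2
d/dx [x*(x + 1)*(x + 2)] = 3*x^2 + 6*x + 2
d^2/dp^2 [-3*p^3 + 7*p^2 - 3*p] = 14 - 18*p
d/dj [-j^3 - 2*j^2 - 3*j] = -3*j^2 - 4*j - 3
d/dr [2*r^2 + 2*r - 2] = 4*r + 2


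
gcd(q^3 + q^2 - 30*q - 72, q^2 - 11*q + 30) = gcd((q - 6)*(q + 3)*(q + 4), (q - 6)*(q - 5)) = q - 6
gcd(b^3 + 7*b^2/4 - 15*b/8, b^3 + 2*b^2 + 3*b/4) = b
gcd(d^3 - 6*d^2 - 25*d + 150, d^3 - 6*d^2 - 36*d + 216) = d - 6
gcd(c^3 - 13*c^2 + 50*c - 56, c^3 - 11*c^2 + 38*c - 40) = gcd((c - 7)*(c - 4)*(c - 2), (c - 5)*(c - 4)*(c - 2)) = c^2 - 6*c + 8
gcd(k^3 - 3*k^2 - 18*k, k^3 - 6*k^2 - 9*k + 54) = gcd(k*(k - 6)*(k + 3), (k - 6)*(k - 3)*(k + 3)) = k^2 - 3*k - 18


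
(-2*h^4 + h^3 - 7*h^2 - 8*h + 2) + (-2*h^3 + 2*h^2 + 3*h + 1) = -2*h^4 - h^3 - 5*h^2 - 5*h + 3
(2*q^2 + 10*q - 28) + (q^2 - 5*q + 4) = 3*q^2 + 5*q - 24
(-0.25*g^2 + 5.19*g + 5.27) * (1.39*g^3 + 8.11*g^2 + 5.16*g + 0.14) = -0.3475*g^5 + 5.1866*g^4 + 48.1262*g^3 + 69.4851*g^2 + 27.9198*g + 0.7378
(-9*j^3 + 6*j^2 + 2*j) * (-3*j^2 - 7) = 27*j^5 - 18*j^4 + 57*j^3 - 42*j^2 - 14*j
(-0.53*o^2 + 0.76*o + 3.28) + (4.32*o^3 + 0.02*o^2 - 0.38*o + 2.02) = 4.32*o^3 - 0.51*o^2 + 0.38*o + 5.3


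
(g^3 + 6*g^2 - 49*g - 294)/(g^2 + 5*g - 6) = (g^2 - 49)/(g - 1)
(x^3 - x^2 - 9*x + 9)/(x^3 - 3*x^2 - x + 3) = (x + 3)/(x + 1)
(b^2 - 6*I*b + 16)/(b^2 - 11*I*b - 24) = (b + 2*I)/(b - 3*I)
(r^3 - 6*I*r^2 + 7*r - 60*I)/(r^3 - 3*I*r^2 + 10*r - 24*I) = (r - 5*I)/(r - 2*I)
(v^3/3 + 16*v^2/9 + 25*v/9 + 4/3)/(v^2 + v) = v/3 + 13/9 + 4/(3*v)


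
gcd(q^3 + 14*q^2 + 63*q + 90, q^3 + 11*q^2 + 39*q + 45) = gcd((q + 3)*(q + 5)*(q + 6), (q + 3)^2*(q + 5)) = q^2 + 8*q + 15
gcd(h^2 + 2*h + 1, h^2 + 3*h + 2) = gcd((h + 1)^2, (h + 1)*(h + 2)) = h + 1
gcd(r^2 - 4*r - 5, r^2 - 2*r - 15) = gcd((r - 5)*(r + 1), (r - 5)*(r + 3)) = r - 5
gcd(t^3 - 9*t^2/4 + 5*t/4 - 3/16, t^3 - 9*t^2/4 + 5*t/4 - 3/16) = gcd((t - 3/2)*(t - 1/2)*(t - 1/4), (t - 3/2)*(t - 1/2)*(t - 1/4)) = t^3 - 9*t^2/4 + 5*t/4 - 3/16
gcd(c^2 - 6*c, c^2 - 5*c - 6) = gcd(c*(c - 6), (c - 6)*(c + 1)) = c - 6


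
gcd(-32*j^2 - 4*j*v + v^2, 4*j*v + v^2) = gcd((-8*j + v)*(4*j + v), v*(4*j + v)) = 4*j + v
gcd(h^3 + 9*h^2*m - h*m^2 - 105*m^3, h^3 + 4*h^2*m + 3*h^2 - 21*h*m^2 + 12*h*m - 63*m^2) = h^2 + 4*h*m - 21*m^2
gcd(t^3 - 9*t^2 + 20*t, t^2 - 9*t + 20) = t^2 - 9*t + 20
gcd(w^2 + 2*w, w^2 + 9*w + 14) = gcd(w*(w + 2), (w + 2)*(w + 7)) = w + 2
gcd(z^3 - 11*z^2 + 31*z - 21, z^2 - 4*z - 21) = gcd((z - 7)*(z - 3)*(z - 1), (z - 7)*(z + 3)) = z - 7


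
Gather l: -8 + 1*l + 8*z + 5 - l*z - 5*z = l*(1 - z) + 3*z - 3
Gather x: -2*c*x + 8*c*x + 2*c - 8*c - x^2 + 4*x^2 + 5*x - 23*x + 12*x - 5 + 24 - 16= -6*c + 3*x^2 + x*(6*c - 6) + 3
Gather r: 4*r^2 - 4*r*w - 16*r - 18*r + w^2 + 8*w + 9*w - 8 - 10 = 4*r^2 + r*(-4*w - 34) + w^2 + 17*w - 18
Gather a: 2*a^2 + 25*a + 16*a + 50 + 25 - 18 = 2*a^2 + 41*a + 57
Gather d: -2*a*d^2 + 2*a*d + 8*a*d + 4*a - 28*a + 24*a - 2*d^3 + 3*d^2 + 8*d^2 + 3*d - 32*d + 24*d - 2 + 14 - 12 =-2*d^3 + d^2*(11 - 2*a) + d*(10*a - 5)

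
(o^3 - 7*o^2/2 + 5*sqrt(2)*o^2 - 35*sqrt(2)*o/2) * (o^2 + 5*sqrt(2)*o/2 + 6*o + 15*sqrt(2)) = o^5 + 5*o^4/2 + 15*sqrt(2)*o^4/2 + 4*o^3 + 75*sqrt(2)*o^3/4 - 315*sqrt(2)*o^2/2 + 125*o^2/2 - 525*o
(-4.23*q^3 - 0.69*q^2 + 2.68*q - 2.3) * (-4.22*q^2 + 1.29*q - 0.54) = 17.8506*q^5 - 2.5449*q^4 - 9.9155*q^3 + 13.5358*q^2 - 4.4142*q + 1.242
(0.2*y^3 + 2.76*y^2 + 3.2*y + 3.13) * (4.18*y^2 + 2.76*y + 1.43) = 0.836*y^5 + 12.0888*y^4 + 21.2796*y^3 + 25.8622*y^2 + 13.2148*y + 4.4759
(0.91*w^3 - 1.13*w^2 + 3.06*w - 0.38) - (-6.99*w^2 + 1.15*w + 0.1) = 0.91*w^3 + 5.86*w^2 + 1.91*w - 0.48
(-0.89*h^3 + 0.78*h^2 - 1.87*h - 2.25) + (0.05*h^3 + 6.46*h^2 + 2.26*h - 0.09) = -0.84*h^3 + 7.24*h^2 + 0.39*h - 2.34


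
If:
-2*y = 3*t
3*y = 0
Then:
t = 0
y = 0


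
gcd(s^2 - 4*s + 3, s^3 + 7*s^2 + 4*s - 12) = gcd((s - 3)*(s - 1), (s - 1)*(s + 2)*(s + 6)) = s - 1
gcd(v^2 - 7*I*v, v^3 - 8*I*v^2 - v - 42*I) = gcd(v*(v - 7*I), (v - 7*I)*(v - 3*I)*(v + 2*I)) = v - 7*I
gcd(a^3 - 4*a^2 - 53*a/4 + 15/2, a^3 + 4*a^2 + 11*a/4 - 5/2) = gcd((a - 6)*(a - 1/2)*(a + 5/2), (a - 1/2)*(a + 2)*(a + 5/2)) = a^2 + 2*a - 5/4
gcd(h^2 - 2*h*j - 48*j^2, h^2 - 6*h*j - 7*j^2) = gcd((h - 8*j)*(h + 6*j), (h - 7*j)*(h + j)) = 1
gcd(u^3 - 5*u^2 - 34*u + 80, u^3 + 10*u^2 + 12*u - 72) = u - 2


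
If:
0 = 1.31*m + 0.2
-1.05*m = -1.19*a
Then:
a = -0.13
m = -0.15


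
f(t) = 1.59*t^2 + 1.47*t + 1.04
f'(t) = 3.18*t + 1.47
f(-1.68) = 3.06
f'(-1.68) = -3.87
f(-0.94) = 1.06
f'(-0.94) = -1.52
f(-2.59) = 7.90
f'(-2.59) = -6.77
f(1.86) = 9.27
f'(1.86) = 7.38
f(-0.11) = 0.90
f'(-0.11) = 1.12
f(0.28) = 1.58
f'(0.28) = 2.36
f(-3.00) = 10.94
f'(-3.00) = -8.07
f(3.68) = 27.98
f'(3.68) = 13.17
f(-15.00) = 336.74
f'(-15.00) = -46.23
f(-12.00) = 212.36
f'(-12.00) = -36.69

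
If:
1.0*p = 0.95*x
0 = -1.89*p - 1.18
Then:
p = -0.62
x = -0.66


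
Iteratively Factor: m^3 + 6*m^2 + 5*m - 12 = (m + 4)*(m^2 + 2*m - 3) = (m - 1)*(m + 4)*(m + 3)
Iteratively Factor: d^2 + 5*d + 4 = (d + 4)*(d + 1)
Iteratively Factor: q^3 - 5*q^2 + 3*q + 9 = (q + 1)*(q^2 - 6*q + 9) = (q - 3)*(q + 1)*(q - 3)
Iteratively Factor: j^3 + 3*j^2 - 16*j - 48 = (j + 3)*(j^2 - 16) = (j - 4)*(j + 3)*(j + 4)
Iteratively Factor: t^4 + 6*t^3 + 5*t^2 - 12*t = (t)*(t^3 + 6*t^2 + 5*t - 12) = t*(t + 4)*(t^2 + 2*t - 3) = t*(t + 3)*(t + 4)*(t - 1)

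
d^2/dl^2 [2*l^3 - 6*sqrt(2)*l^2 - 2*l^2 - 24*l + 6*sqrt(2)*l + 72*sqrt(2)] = 12*l - 12*sqrt(2) - 4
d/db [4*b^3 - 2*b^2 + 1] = 4*b*(3*b - 1)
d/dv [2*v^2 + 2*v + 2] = 4*v + 2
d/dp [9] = 0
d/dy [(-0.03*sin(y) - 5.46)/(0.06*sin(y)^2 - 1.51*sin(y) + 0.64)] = (0.0018*sin(y)^2 + 0.6552*sin(y) - 8.2638)*cos(y)/(0.0036*sin(y)^4 - 0.1812*sin(y)^3 + 2.3569*sin(y)^2 - 1.9328*sin(y) + 0.4096)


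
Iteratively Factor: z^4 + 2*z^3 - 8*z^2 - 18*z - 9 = (z + 3)*(z^3 - z^2 - 5*z - 3) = (z - 3)*(z + 3)*(z^2 + 2*z + 1) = (z - 3)*(z + 1)*(z + 3)*(z + 1)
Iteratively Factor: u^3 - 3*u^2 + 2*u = (u - 1)*(u^2 - 2*u) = (u - 2)*(u - 1)*(u)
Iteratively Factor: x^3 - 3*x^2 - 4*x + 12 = (x - 3)*(x^2 - 4) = (x - 3)*(x + 2)*(x - 2)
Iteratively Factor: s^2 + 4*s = (s)*(s + 4)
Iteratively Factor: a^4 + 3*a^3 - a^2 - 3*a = (a - 1)*(a^3 + 4*a^2 + 3*a) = a*(a - 1)*(a^2 + 4*a + 3) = a*(a - 1)*(a + 1)*(a + 3)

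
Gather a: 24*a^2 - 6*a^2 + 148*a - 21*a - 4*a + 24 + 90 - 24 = 18*a^2 + 123*a + 90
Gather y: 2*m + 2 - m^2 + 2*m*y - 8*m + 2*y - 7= -m^2 - 6*m + y*(2*m + 2) - 5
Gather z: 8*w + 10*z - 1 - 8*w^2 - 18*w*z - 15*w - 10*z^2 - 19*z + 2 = -8*w^2 - 7*w - 10*z^2 + z*(-18*w - 9) + 1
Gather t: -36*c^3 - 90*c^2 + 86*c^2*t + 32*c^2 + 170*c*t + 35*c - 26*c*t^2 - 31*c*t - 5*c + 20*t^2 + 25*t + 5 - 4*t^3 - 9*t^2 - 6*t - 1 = -36*c^3 - 58*c^2 + 30*c - 4*t^3 + t^2*(11 - 26*c) + t*(86*c^2 + 139*c + 19) + 4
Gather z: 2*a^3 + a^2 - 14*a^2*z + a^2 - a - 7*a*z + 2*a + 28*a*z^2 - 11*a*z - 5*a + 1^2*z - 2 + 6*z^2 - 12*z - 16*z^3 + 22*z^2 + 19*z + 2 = 2*a^3 + 2*a^2 - 4*a - 16*z^3 + z^2*(28*a + 28) + z*(-14*a^2 - 18*a + 8)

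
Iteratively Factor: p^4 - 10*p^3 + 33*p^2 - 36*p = (p)*(p^3 - 10*p^2 + 33*p - 36) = p*(p - 4)*(p^2 - 6*p + 9) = p*(p - 4)*(p - 3)*(p - 3)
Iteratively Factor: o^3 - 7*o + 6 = (o - 2)*(o^2 + 2*o - 3) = (o - 2)*(o - 1)*(o + 3)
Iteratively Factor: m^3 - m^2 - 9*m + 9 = (m - 1)*(m^2 - 9) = (m - 3)*(m - 1)*(m + 3)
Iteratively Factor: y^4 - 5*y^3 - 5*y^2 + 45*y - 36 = (y - 1)*(y^3 - 4*y^2 - 9*y + 36) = (y - 4)*(y - 1)*(y^2 - 9) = (y - 4)*(y - 1)*(y + 3)*(y - 3)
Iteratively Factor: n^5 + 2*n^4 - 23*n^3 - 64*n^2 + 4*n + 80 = (n + 2)*(n^4 - 23*n^2 - 18*n + 40) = (n + 2)*(n + 4)*(n^3 - 4*n^2 - 7*n + 10) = (n - 1)*(n + 2)*(n + 4)*(n^2 - 3*n - 10) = (n - 5)*(n - 1)*(n + 2)*(n + 4)*(n + 2)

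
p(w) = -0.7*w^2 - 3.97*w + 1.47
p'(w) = -1.4*w - 3.97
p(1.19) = -4.25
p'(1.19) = -5.64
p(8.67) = -85.57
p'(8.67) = -16.11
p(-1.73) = 6.24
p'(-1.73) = -1.55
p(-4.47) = 5.23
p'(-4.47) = 2.29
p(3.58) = -21.71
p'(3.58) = -8.98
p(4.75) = -33.18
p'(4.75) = -10.62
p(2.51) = -12.90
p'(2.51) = -7.48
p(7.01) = -60.76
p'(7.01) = -13.78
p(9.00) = -90.96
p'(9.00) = -16.57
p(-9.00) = -19.50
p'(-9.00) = 8.63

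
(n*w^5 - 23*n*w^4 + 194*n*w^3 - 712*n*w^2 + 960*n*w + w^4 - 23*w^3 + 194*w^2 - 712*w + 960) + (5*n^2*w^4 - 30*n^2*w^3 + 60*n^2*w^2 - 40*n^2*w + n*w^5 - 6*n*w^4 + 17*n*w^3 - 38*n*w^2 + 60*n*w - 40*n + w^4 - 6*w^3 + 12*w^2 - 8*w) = 5*n^2*w^4 - 30*n^2*w^3 + 60*n^2*w^2 - 40*n^2*w + 2*n*w^5 - 29*n*w^4 + 211*n*w^3 - 750*n*w^2 + 1020*n*w - 40*n + 2*w^4 - 29*w^3 + 206*w^2 - 720*w + 960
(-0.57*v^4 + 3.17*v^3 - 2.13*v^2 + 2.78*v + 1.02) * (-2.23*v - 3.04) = 1.2711*v^5 - 5.3363*v^4 - 4.8869*v^3 + 0.2758*v^2 - 10.7258*v - 3.1008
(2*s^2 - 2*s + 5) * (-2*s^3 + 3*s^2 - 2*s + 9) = -4*s^5 + 10*s^4 - 20*s^3 + 37*s^2 - 28*s + 45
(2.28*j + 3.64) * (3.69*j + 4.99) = 8.4132*j^2 + 24.8088*j + 18.1636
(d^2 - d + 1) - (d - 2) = d^2 - 2*d + 3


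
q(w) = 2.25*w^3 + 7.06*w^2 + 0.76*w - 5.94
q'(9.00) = 674.59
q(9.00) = 2213.01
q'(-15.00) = 1307.71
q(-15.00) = -6022.59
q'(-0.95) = -6.56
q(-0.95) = -2.22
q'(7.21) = 453.46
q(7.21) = 1209.86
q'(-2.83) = 14.86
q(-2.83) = -2.54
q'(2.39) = 73.06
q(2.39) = 66.92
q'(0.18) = 3.52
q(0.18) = -5.56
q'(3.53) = 134.71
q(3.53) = 183.69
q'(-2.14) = 1.46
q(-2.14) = 2.71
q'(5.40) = 273.84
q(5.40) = 558.33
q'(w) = 6.75*w^2 + 14.12*w + 0.76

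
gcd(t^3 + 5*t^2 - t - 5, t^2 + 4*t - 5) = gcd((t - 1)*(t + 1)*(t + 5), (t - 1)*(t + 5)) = t^2 + 4*t - 5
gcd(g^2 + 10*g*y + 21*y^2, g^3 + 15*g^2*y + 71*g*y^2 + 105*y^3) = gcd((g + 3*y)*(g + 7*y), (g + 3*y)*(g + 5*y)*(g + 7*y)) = g^2 + 10*g*y + 21*y^2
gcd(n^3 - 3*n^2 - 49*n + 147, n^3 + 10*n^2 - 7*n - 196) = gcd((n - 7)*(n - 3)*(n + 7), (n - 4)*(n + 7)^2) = n + 7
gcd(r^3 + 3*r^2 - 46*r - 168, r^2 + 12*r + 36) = r + 6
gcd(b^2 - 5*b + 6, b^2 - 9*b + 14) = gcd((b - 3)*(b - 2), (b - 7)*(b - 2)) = b - 2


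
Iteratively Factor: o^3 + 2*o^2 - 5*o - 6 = (o - 2)*(o^2 + 4*o + 3) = (o - 2)*(o + 3)*(o + 1)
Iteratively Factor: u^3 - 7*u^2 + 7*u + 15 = (u + 1)*(u^2 - 8*u + 15) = (u - 5)*(u + 1)*(u - 3)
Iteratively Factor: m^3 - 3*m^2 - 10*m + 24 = (m - 4)*(m^2 + m - 6) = (m - 4)*(m + 3)*(m - 2)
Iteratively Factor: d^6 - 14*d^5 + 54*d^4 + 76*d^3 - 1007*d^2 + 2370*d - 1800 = (d - 5)*(d^5 - 9*d^4 + 9*d^3 + 121*d^2 - 402*d + 360) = (d - 5)*(d - 3)*(d^4 - 6*d^3 - 9*d^2 + 94*d - 120) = (d - 5)*(d - 3)^2*(d^3 - 3*d^2 - 18*d + 40) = (d - 5)*(d - 3)^2*(d - 2)*(d^2 - d - 20) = (d - 5)*(d - 3)^2*(d - 2)*(d + 4)*(d - 5)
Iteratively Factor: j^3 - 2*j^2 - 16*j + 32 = (j + 4)*(j^2 - 6*j + 8) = (j - 2)*(j + 4)*(j - 4)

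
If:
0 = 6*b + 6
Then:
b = -1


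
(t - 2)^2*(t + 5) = t^3 + t^2 - 16*t + 20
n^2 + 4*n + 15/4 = (n + 3/2)*(n + 5/2)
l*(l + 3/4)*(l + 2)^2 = l^4 + 19*l^3/4 + 7*l^2 + 3*l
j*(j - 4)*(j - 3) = j^3 - 7*j^2 + 12*j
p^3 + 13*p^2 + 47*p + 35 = (p + 1)*(p + 5)*(p + 7)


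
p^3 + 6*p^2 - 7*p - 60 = (p - 3)*(p + 4)*(p + 5)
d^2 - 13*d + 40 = (d - 8)*(d - 5)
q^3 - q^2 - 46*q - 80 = (q - 8)*(q + 2)*(q + 5)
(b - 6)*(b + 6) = b^2 - 36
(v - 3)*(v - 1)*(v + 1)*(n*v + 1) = n*v^4 - 3*n*v^3 - n*v^2 + 3*n*v + v^3 - 3*v^2 - v + 3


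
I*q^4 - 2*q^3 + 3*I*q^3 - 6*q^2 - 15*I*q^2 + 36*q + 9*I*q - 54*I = (q - 3)*(q + 6)*(q + 3*I)*(I*q + 1)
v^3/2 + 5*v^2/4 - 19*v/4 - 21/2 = (v/2 + 1)*(v - 3)*(v + 7/2)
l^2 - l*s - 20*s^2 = (l - 5*s)*(l + 4*s)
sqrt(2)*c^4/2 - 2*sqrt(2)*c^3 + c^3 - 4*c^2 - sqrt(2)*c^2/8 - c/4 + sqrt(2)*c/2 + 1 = (c - 4)*(c - 1/2)*(c + 1/2)*(sqrt(2)*c/2 + 1)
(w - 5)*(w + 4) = w^2 - w - 20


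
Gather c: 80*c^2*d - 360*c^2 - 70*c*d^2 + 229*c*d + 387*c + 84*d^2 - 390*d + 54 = c^2*(80*d - 360) + c*(-70*d^2 + 229*d + 387) + 84*d^2 - 390*d + 54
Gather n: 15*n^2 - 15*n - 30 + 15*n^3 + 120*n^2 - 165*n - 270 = 15*n^3 + 135*n^2 - 180*n - 300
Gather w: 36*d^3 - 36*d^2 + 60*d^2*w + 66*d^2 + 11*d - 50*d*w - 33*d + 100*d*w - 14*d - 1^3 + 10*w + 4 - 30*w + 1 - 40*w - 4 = 36*d^3 + 30*d^2 - 36*d + w*(60*d^2 + 50*d - 60)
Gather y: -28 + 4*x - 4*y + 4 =4*x - 4*y - 24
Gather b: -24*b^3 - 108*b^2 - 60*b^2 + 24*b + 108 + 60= -24*b^3 - 168*b^2 + 24*b + 168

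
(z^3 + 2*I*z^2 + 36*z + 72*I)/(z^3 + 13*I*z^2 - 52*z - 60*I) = (z - 6*I)/(z + 5*I)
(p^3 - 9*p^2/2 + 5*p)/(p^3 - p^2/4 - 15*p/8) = 4*(-2*p^2 + 9*p - 10)/(-8*p^2 + 2*p + 15)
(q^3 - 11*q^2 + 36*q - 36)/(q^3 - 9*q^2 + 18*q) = (q - 2)/q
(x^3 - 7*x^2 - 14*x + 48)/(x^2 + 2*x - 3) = (x^2 - 10*x + 16)/(x - 1)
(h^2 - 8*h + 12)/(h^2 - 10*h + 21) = (h^2 - 8*h + 12)/(h^2 - 10*h + 21)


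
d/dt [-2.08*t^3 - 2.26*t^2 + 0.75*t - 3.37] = -6.24*t^2 - 4.52*t + 0.75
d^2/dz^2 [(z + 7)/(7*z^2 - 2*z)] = 14*(7*z^3 + 147*z^2 - 42*z + 4)/(z^3*(343*z^3 - 294*z^2 + 84*z - 8))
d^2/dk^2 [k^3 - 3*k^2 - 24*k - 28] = 6*k - 6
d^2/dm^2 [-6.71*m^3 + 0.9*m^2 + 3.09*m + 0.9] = 1.8 - 40.26*m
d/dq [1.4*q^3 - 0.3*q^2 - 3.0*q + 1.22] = 4.2*q^2 - 0.6*q - 3.0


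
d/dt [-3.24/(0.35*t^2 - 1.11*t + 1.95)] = (2.268*t - 3.5964)/(0.35*t^2 - 1.11*t + 1.95)^2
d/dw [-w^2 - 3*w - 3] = -2*w - 3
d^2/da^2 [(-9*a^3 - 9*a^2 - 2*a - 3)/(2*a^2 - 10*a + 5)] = 2*(-998*a^3 + 1584*a^2 - 435*a - 595)/(8*a^6 - 120*a^5 + 660*a^4 - 1600*a^3 + 1650*a^2 - 750*a + 125)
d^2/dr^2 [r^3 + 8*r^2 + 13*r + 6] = 6*r + 16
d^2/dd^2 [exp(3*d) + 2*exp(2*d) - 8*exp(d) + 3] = (9*exp(2*d) + 8*exp(d) - 8)*exp(d)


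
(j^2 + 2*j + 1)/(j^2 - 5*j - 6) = (j + 1)/(j - 6)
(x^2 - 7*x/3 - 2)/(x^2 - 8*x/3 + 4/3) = (3*x^2 - 7*x - 6)/(3*x^2 - 8*x + 4)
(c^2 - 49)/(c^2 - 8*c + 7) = (c + 7)/(c - 1)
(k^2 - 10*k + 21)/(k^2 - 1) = (k^2 - 10*k + 21)/(k^2 - 1)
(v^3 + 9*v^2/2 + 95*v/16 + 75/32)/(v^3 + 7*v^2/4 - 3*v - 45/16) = (4*v + 5)/(2*(2*v - 3))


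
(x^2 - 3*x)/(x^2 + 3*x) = (x - 3)/(x + 3)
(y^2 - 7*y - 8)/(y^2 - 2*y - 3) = (y - 8)/(y - 3)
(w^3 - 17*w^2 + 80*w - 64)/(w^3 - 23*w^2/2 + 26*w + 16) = 2*(w^2 - 9*w + 8)/(2*w^2 - 7*w - 4)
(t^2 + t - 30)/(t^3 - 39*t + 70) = (t + 6)/(t^2 + 5*t - 14)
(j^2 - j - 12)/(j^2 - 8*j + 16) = (j + 3)/(j - 4)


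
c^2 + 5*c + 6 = (c + 2)*(c + 3)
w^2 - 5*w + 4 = (w - 4)*(w - 1)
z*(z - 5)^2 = z^3 - 10*z^2 + 25*z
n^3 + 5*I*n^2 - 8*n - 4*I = (n + I)*(n + 2*I)^2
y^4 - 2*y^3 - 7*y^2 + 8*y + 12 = (y - 3)*(y - 2)*(y + 1)*(y + 2)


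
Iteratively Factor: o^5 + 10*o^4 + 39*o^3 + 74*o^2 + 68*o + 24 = (o + 1)*(o^4 + 9*o^3 + 30*o^2 + 44*o + 24) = (o + 1)*(o + 2)*(o^3 + 7*o^2 + 16*o + 12) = (o + 1)*(o + 2)*(o + 3)*(o^2 + 4*o + 4) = (o + 1)*(o + 2)^2*(o + 3)*(o + 2)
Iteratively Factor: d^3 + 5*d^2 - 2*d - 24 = (d + 3)*(d^2 + 2*d - 8) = (d + 3)*(d + 4)*(d - 2)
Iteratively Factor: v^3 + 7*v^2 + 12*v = (v + 3)*(v^2 + 4*v) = v*(v + 3)*(v + 4)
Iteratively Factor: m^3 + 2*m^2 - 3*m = (m)*(m^2 + 2*m - 3) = m*(m + 3)*(m - 1)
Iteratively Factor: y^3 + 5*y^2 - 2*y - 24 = (y + 4)*(y^2 + y - 6) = (y - 2)*(y + 4)*(y + 3)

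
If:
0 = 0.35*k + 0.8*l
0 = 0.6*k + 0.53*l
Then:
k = 0.00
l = 0.00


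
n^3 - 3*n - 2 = (n - 2)*(n + 1)^2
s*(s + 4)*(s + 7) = s^3 + 11*s^2 + 28*s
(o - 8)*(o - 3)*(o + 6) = o^3 - 5*o^2 - 42*o + 144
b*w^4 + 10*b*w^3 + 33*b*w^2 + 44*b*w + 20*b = (w + 2)^2*(w + 5)*(b*w + b)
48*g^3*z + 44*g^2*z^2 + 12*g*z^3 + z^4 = z*(2*g + z)*(4*g + z)*(6*g + z)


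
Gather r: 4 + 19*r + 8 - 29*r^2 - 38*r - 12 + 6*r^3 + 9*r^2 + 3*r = 6*r^3 - 20*r^2 - 16*r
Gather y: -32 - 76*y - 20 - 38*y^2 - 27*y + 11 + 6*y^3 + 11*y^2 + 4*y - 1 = 6*y^3 - 27*y^2 - 99*y - 42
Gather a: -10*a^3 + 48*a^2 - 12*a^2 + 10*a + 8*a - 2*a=-10*a^3 + 36*a^2 + 16*a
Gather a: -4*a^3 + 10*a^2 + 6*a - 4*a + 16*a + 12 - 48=-4*a^3 + 10*a^2 + 18*a - 36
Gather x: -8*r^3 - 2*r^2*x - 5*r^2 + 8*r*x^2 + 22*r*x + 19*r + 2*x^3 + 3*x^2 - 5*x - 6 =-8*r^3 - 5*r^2 + 19*r + 2*x^3 + x^2*(8*r + 3) + x*(-2*r^2 + 22*r - 5) - 6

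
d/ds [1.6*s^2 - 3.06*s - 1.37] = 3.2*s - 3.06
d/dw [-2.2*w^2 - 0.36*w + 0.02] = -4.4*w - 0.36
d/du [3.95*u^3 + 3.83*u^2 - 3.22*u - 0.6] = 11.85*u^2 + 7.66*u - 3.22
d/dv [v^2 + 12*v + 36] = 2*v + 12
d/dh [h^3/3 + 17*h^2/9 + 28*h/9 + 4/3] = h^2 + 34*h/9 + 28/9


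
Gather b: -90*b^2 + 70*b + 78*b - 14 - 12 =-90*b^2 + 148*b - 26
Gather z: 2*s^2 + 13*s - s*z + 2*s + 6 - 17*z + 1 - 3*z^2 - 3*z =2*s^2 + 15*s - 3*z^2 + z*(-s - 20) + 7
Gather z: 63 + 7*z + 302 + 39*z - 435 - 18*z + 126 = 28*z + 56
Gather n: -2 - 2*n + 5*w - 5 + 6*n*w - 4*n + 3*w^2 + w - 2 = n*(6*w - 6) + 3*w^2 + 6*w - 9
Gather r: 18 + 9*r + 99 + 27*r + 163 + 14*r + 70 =50*r + 350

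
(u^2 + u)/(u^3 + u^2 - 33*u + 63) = u*(u + 1)/(u^3 + u^2 - 33*u + 63)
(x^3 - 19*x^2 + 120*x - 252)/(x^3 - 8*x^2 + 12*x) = (x^2 - 13*x + 42)/(x*(x - 2))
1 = 1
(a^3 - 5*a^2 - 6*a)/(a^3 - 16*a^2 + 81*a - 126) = a*(a + 1)/(a^2 - 10*a + 21)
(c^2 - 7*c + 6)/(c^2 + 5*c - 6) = (c - 6)/(c + 6)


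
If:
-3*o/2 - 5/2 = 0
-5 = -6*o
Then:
No Solution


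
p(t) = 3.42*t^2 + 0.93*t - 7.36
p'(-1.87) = -11.86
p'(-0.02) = 0.79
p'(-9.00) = -60.63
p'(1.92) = 14.06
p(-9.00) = 261.29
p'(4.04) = 28.56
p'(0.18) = 2.16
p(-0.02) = -7.38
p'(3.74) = 26.51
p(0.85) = -4.10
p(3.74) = 43.96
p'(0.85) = 6.74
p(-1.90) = 3.22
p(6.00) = 121.34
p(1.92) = 7.03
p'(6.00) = 41.97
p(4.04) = 52.22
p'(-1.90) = -12.07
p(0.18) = -7.08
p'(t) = 6.84*t + 0.93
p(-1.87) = 2.86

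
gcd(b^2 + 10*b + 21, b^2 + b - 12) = 1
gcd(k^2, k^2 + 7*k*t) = k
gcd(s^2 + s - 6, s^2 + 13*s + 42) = 1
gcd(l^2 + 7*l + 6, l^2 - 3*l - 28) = 1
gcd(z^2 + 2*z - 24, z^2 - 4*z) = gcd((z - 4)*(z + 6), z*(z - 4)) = z - 4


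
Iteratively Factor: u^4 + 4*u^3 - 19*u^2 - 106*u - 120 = (u + 3)*(u^3 + u^2 - 22*u - 40) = (u + 2)*(u + 3)*(u^2 - u - 20) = (u - 5)*(u + 2)*(u + 3)*(u + 4)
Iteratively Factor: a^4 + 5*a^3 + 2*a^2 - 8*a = (a + 4)*(a^3 + a^2 - 2*a) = (a + 2)*(a + 4)*(a^2 - a) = (a - 1)*(a + 2)*(a + 4)*(a)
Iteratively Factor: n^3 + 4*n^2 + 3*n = (n + 3)*(n^2 + n) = (n + 1)*(n + 3)*(n)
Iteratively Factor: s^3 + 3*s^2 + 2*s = (s + 2)*(s^2 + s) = s*(s + 2)*(s + 1)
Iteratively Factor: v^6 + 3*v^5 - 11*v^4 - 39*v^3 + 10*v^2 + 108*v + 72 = (v + 1)*(v^5 + 2*v^4 - 13*v^3 - 26*v^2 + 36*v + 72) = (v - 2)*(v + 1)*(v^4 + 4*v^3 - 5*v^2 - 36*v - 36) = (v - 3)*(v - 2)*(v + 1)*(v^3 + 7*v^2 + 16*v + 12) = (v - 3)*(v - 2)*(v + 1)*(v + 2)*(v^2 + 5*v + 6) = (v - 3)*(v - 2)*(v + 1)*(v + 2)*(v + 3)*(v + 2)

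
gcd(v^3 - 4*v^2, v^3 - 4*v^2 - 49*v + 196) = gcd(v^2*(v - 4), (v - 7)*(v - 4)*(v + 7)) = v - 4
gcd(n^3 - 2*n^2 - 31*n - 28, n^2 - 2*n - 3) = n + 1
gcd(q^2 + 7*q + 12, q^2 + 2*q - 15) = 1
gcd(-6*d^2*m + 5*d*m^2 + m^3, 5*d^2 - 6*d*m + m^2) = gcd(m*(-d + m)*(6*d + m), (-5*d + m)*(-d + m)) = d - m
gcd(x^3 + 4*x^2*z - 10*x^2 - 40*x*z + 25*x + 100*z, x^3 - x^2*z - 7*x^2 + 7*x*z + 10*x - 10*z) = x - 5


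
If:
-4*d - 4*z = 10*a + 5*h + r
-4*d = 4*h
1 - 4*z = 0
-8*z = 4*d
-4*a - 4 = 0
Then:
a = -1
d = -1/2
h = 1/2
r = 17/2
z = 1/4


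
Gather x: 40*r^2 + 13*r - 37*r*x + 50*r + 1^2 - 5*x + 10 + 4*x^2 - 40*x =40*r^2 + 63*r + 4*x^2 + x*(-37*r - 45) + 11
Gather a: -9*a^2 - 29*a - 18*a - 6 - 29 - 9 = -9*a^2 - 47*a - 44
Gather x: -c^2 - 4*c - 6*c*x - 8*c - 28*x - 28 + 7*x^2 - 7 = -c^2 - 12*c + 7*x^2 + x*(-6*c - 28) - 35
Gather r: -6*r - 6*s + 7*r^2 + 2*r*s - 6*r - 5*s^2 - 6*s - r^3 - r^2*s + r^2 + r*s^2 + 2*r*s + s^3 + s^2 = -r^3 + r^2*(8 - s) + r*(s^2 + 4*s - 12) + s^3 - 4*s^2 - 12*s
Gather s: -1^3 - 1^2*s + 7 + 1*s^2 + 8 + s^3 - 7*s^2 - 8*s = s^3 - 6*s^2 - 9*s + 14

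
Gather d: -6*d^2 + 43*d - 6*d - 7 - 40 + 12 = -6*d^2 + 37*d - 35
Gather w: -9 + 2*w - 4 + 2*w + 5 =4*w - 8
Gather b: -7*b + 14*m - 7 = -7*b + 14*m - 7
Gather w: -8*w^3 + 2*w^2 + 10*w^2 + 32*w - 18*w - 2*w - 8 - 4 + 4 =-8*w^3 + 12*w^2 + 12*w - 8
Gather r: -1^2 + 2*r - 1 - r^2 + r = -r^2 + 3*r - 2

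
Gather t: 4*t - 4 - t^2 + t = -t^2 + 5*t - 4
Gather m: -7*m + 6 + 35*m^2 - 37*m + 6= 35*m^2 - 44*m + 12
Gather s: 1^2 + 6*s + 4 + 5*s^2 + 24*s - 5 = 5*s^2 + 30*s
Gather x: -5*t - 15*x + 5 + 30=-5*t - 15*x + 35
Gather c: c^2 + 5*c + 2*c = c^2 + 7*c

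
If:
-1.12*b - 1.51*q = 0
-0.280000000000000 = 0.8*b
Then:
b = -0.35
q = 0.26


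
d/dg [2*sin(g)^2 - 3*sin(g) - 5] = (4*sin(g) - 3)*cos(g)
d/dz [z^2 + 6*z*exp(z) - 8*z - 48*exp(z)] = 6*z*exp(z) + 2*z - 42*exp(z) - 8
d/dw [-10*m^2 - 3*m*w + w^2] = -3*m + 2*w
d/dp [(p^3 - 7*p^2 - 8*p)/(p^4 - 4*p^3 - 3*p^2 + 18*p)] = (-p^3 + 11*p^2 + 26*p + 50)/(p^5 - 5*p^4 - 5*p^3 + 45*p^2 - 108)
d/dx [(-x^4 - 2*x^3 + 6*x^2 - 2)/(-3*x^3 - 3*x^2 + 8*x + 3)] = (3*x^6 + 6*x^5 - 44*x^3 + 12*x^2 + 24*x + 16)/(9*x^6 + 18*x^5 - 39*x^4 - 66*x^3 + 46*x^2 + 48*x + 9)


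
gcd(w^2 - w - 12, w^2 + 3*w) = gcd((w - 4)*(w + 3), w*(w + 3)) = w + 3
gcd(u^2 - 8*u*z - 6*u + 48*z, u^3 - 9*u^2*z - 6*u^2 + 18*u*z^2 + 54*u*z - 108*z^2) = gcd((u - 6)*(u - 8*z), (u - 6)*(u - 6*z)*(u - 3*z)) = u - 6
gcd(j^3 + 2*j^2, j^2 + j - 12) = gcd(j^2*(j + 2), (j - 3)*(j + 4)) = 1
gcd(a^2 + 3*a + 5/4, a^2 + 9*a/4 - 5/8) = a + 5/2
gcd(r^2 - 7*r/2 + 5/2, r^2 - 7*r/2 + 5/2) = r^2 - 7*r/2 + 5/2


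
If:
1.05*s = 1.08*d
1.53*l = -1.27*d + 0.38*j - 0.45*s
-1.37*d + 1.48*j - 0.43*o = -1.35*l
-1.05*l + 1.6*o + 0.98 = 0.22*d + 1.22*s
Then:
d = 0.972222222222222*s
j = 1.65773778732774*s - 0.150913214754685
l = -0.689399910482145*s - 0.037481713468484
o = 0.443761864301648*s - 0.637097374463693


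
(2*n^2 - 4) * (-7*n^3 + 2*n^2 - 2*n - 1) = -14*n^5 + 4*n^4 + 24*n^3 - 10*n^2 + 8*n + 4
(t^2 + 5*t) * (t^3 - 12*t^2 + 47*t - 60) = t^5 - 7*t^4 - 13*t^3 + 175*t^2 - 300*t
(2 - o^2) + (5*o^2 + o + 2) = 4*o^2 + o + 4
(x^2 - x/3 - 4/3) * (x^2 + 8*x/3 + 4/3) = x^4 + 7*x^3/3 - 8*x^2/9 - 4*x - 16/9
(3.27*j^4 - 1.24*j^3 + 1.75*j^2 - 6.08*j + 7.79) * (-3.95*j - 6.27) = -12.9165*j^5 - 15.6049*j^4 + 0.862299999999999*j^3 + 13.0435*j^2 + 7.3511*j - 48.8433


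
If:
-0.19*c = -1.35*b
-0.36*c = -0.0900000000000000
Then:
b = 0.04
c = 0.25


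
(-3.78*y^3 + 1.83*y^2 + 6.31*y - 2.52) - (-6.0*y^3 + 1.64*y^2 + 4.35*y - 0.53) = 2.22*y^3 + 0.19*y^2 + 1.96*y - 1.99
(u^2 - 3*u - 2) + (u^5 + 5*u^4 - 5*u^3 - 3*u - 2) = u^5 + 5*u^4 - 5*u^3 + u^2 - 6*u - 4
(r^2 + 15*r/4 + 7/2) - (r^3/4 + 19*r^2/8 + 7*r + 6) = -r^3/4 - 11*r^2/8 - 13*r/4 - 5/2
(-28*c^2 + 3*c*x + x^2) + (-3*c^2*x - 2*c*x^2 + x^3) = -3*c^2*x - 28*c^2 - 2*c*x^2 + 3*c*x + x^3 + x^2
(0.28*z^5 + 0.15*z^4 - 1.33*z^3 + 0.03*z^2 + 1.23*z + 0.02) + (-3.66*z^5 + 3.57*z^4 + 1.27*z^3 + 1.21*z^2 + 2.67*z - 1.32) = -3.38*z^5 + 3.72*z^4 - 0.0600000000000001*z^3 + 1.24*z^2 + 3.9*z - 1.3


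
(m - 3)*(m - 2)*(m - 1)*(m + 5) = m^4 - m^3 - 19*m^2 + 49*m - 30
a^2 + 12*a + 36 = (a + 6)^2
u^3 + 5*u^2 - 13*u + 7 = (u - 1)^2*(u + 7)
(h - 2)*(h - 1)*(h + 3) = h^3 - 7*h + 6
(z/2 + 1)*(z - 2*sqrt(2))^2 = z^3/2 - 2*sqrt(2)*z^2 + z^2 - 4*sqrt(2)*z + 4*z + 8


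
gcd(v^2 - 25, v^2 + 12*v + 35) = v + 5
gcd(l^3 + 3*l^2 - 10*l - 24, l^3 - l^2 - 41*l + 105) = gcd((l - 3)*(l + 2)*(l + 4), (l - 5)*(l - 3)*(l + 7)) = l - 3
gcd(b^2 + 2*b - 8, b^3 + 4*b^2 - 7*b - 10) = b - 2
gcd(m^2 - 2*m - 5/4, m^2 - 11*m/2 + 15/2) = m - 5/2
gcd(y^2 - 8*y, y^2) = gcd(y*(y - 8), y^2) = y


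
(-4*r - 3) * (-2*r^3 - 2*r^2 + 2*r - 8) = 8*r^4 + 14*r^3 - 2*r^2 + 26*r + 24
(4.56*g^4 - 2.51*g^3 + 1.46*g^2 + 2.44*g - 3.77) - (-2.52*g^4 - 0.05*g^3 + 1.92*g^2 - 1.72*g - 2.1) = 7.08*g^4 - 2.46*g^3 - 0.46*g^2 + 4.16*g - 1.67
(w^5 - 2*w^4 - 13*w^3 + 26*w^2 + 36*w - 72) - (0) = w^5 - 2*w^4 - 13*w^3 + 26*w^2 + 36*w - 72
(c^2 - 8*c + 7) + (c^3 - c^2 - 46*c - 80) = c^3 - 54*c - 73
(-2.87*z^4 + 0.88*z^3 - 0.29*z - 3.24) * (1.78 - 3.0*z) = 8.61*z^5 - 7.7486*z^4 + 1.5664*z^3 + 0.87*z^2 + 9.2038*z - 5.7672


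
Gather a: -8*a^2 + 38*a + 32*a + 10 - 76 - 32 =-8*a^2 + 70*a - 98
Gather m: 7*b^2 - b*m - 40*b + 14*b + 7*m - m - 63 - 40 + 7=7*b^2 - 26*b + m*(6 - b) - 96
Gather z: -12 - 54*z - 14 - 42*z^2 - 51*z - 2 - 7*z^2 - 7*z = -49*z^2 - 112*z - 28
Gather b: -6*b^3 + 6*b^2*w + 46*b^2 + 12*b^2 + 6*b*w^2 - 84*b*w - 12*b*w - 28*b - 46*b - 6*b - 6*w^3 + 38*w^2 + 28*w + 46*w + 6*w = -6*b^3 + b^2*(6*w + 58) + b*(6*w^2 - 96*w - 80) - 6*w^3 + 38*w^2 + 80*w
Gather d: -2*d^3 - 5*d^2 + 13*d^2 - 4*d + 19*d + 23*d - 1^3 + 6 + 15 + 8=-2*d^3 + 8*d^2 + 38*d + 28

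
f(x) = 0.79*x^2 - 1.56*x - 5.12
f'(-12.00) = -20.52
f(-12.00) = 127.36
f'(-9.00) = -15.78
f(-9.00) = 72.91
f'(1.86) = 1.38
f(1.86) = -5.29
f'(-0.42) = -2.22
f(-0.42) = -4.33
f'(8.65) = 12.11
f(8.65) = 40.50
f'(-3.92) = -7.75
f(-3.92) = 13.13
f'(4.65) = 5.79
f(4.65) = 4.71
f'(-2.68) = -5.79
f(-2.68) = 4.73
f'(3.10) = 3.34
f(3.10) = -2.36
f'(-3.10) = -6.46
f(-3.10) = 7.31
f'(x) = 1.58*x - 1.56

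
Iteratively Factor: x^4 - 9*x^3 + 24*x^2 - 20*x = (x - 5)*(x^3 - 4*x^2 + 4*x) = (x - 5)*(x - 2)*(x^2 - 2*x) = x*(x - 5)*(x - 2)*(x - 2)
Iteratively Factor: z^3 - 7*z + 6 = (z + 3)*(z^2 - 3*z + 2) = (z - 2)*(z + 3)*(z - 1)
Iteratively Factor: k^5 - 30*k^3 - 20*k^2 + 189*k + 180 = (k + 4)*(k^4 - 4*k^3 - 14*k^2 + 36*k + 45) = (k + 3)*(k + 4)*(k^3 - 7*k^2 + 7*k + 15) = (k + 1)*(k + 3)*(k + 4)*(k^2 - 8*k + 15) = (k - 3)*(k + 1)*(k + 3)*(k + 4)*(k - 5)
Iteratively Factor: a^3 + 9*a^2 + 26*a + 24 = (a + 4)*(a^2 + 5*a + 6) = (a + 2)*(a + 4)*(a + 3)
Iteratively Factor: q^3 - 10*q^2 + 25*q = (q)*(q^2 - 10*q + 25) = q*(q - 5)*(q - 5)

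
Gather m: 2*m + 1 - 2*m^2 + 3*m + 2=-2*m^2 + 5*m + 3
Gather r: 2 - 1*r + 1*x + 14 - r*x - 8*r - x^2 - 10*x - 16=r*(-x - 9) - x^2 - 9*x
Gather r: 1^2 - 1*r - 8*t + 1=-r - 8*t + 2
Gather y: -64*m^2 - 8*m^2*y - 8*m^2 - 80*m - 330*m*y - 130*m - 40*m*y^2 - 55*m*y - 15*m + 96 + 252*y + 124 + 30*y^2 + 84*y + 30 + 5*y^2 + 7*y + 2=-72*m^2 - 225*m + y^2*(35 - 40*m) + y*(-8*m^2 - 385*m + 343) + 252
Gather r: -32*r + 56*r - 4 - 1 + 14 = 24*r + 9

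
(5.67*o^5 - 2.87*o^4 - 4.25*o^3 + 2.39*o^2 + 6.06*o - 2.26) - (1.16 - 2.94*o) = 5.67*o^5 - 2.87*o^4 - 4.25*o^3 + 2.39*o^2 + 9.0*o - 3.42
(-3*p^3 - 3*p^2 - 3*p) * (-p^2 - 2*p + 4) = 3*p^5 + 9*p^4 - 3*p^3 - 6*p^2 - 12*p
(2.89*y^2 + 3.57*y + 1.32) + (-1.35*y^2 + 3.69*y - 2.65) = 1.54*y^2 + 7.26*y - 1.33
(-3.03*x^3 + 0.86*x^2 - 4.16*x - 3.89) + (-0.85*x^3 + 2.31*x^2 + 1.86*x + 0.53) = -3.88*x^3 + 3.17*x^2 - 2.3*x - 3.36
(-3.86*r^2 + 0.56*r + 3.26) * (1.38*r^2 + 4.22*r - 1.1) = -5.3268*r^4 - 15.5164*r^3 + 11.108*r^2 + 13.1412*r - 3.586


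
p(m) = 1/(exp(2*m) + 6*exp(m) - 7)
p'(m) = (-2*exp(2*m) - 6*exp(m))/(exp(2*m) + 6*exp(m) - 7)^2 = 2*(-exp(m) - 3)*exp(m)/(exp(2*m) + 6*exp(m) - 7)^2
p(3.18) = 0.00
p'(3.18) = -0.00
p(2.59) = 0.00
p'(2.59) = -0.01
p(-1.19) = -0.20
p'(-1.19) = -0.08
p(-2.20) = -0.16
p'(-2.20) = -0.02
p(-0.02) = -6.33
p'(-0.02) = -312.49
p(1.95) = 0.01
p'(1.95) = -0.02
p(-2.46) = -0.15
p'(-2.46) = -0.01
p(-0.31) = -0.49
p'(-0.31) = -1.29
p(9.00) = 0.00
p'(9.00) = 0.00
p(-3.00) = -0.15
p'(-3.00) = -0.00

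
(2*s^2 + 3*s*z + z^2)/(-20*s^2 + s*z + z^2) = (2*s^2 + 3*s*z + z^2)/(-20*s^2 + s*z + z^2)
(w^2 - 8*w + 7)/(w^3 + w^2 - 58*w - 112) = (w^2 - 8*w + 7)/(w^3 + w^2 - 58*w - 112)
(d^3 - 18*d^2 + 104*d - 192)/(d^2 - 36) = (d^2 - 12*d + 32)/(d + 6)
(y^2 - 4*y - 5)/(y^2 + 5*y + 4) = (y - 5)/(y + 4)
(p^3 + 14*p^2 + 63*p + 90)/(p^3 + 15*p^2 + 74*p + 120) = (p + 3)/(p + 4)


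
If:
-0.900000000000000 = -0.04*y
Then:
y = 22.50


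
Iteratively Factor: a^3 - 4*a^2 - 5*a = (a)*(a^2 - 4*a - 5) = a*(a - 5)*(a + 1)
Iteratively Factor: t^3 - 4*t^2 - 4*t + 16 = (t + 2)*(t^2 - 6*t + 8) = (t - 2)*(t + 2)*(t - 4)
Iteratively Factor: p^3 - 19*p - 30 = (p + 2)*(p^2 - 2*p - 15) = (p - 5)*(p + 2)*(p + 3)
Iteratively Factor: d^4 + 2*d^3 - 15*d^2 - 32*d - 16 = (d - 4)*(d^3 + 6*d^2 + 9*d + 4) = (d - 4)*(d + 1)*(d^2 + 5*d + 4) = (d - 4)*(d + 1)*(d + 4)*(d + 1)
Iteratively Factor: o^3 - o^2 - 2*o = (o + 1)*(o^2 - 2*o) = o*(o + 1)*(o - 2)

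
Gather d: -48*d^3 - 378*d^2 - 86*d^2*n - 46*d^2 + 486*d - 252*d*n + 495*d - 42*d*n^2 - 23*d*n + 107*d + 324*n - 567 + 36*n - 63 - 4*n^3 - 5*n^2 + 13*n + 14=-48*d^3 + d^2*(-86*n - 424) + d*(-42*n^2 - 275*n + 1088) - 4*n^3 - 5*n^2 + 373*n - 616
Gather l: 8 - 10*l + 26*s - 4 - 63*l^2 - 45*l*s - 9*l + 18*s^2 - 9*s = -63*l^2 + l*(-45*s - 19) + 18*s^2 + 17*s + 4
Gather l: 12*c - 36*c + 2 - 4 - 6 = -24*c - 8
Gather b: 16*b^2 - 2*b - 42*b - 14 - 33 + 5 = 16*b^2 - 44*b - 42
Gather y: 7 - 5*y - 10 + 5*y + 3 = 0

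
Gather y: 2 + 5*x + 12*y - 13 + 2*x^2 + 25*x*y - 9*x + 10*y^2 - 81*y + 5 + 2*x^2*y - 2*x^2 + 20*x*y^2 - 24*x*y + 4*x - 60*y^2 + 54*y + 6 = y^2*(20*x - 50) + y*(2*x^2 + x - 15)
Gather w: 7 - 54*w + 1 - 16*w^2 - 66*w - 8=-16*w^2 - 120*w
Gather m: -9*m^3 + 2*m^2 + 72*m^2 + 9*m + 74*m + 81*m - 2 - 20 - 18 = -9*m^3 + 74*m^2 + 164*m - 40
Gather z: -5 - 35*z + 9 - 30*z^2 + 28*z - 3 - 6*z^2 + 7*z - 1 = -36*z^2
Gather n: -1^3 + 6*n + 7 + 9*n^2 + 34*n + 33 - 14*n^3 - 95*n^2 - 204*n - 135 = -14*n^3 - 86*n^2 - 164*n - 96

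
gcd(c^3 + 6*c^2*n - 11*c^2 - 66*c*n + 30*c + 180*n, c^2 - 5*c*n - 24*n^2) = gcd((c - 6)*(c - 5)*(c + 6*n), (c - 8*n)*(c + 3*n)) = 1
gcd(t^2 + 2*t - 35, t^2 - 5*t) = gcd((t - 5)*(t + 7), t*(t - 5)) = t - 5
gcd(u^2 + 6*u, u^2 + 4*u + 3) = 1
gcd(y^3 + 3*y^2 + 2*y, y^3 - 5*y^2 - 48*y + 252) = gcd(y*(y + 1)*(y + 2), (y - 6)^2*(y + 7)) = 1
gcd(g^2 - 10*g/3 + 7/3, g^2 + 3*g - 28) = 1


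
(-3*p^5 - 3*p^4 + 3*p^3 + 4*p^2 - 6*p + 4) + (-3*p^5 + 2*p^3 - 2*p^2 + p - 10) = -6*p^5 - 3*p^4 + 5*p^3 + 2*p^2 - 5*p - 6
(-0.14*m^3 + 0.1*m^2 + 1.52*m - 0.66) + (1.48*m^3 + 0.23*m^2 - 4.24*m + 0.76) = 1.34*m^3 + 0.33*m^2 - 2.72*m + 0.1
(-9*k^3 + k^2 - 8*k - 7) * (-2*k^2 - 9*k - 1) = 18*k^5 + 79*k^4 + 16*k^3 + 85*k^2 + 71*k + 7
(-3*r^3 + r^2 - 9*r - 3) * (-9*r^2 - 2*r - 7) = 27*r^5 - 3*r^4 + 100*r^3 + 38*r^2 + 69*r + 21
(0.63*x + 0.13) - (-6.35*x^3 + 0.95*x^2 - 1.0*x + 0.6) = 6.35*x^3 - 0.95*x^2 + 1.63*x - 0.47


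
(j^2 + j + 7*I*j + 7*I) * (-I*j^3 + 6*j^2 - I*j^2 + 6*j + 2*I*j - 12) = -I*j^5 + 13*j^4 - 2*I*j^4 + 26*j^3 + 43*I*j^3 - 13*j^2 + 86*I*j^2 - 26*j - 42*I*j - 84*I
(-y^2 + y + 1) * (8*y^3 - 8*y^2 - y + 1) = -8*y^5 + 16*y^4 + y^3 - 10*y^2 + 1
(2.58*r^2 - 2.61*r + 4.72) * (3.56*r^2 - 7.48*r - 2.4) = 9.1848*r^4 - 28.59*r^3 + 30.134*r^2 - 29.0416*r - 11.328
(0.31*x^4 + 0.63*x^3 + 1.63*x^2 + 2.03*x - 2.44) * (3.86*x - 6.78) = 1.1966*x^5 + 0.33*x^4 + 2.0204*x^3 - 3.2156*x^2 - 23.1818*x + 16.5432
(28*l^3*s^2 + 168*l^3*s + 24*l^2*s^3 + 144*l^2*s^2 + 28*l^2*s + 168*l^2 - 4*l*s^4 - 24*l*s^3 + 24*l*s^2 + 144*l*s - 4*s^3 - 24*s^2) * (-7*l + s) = -196*l^4*s^2 - 1176*l^4*s - 140*l^3*s^3 - 840*l^3*s^2 - 196*l^3*s - 1176*l^3 + 52*l^2*s^4 + 312*l^2*s^3 - 140*l^2*s^2 - 840*l^2*s - 4*l*s^5 - 24*l*s^4 + 52*l*s^3 + 312*l*s^2 - 4*s^4 - 24*s^3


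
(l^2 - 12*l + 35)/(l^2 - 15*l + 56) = (l - 5)/(l - 8)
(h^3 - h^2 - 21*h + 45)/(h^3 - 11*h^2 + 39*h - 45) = (h + 5)/(h - 5)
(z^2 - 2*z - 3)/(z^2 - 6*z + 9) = (z + 1)/(z - 3)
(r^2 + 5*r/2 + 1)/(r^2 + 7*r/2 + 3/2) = (r + 2)/(r + 3)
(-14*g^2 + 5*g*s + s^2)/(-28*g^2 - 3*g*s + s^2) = (14*g^2 - 5*g*s - s^2)/(28*g^2 + 3*g*s - s^2)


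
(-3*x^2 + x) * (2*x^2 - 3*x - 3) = -6*x^4 + 11*x^3 + 6*x^2 - 3*x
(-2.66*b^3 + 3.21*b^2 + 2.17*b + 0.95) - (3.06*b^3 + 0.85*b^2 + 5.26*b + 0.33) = -5.72*b^3 + 2.36*b^2 - 3.09*b + 0.62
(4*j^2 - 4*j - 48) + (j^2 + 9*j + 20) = 5*j^2 + 5*j - 28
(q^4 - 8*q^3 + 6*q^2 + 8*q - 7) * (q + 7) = q^5 - q^4 - 50*q^3 + 50*q^2 + 49*q - 49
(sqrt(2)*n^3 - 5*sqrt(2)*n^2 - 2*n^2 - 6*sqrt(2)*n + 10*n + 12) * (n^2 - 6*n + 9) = sqrt(2)*n^5 - 11*sqrt(2)*n^4 - 2*n^4 + 22*n^3 + 33*sqrt(2)*n^3 - 66*n^2 - 9*sqrt(2)*n^2 - 54*sqrt(2)*n + 18*n + 108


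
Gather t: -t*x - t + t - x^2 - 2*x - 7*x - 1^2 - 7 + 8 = -t*x - x^2 - 9*x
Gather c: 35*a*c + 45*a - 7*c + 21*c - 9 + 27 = 45*a + c*(35*a + 14) + 18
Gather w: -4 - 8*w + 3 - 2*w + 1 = -10*w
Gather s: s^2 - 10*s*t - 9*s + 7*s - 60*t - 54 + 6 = s^2 + s*(-10*t - 2) - 60*t - 48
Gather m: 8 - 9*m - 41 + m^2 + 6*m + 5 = m^2 - 3*m - 28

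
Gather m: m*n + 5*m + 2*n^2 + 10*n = m*(n + 5) + 2*n^2 + 10*n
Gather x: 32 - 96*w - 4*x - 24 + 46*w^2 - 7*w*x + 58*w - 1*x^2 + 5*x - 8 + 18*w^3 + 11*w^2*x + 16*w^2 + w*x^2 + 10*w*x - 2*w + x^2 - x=18*w^3 + 62*w^2 + w*x^2 - 40*w + x*(11*w^2 + 3*w)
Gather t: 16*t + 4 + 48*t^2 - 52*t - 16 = 48*t^2 - 36*t - 12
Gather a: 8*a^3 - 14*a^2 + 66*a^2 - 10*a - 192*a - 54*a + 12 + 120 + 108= 8*a^3 + 52*a^2 - 256*a + 240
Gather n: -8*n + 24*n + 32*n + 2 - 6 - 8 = 48*n - 12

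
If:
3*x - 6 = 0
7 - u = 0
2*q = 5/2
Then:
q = 5/4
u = 7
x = 2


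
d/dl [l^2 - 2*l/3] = 2*l - 2/3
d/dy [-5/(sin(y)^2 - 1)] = 10*sin(y)/cos(y)^3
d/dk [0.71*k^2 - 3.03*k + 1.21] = 1.42*k - 3.03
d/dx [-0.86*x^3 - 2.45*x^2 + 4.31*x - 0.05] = -2.58*x^2 - 4.9*x + 4.31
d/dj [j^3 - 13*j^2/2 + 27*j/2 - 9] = 3*j^2 - 13*j + 27/2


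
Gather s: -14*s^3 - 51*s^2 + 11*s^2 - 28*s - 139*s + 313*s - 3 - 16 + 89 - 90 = -14*s^3 - 40*s^2 + 146*s - 20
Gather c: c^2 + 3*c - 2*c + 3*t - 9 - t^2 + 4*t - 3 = c^2 + c - t^2 + 7*t - 12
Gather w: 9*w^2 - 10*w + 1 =9*w^2 - 10*w + 1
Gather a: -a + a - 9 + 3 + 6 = 0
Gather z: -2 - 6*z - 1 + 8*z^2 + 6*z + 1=8*z^2 - 2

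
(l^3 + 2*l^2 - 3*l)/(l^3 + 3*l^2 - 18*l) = (l^2 + 2*l - 3)/(l^2 + 3*l - 18)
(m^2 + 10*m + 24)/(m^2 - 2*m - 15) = (m^2 + 10*m + 24)/(m^2 - 2*m - 15)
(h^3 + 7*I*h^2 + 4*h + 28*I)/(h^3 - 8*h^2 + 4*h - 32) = (h + 7*I)/(h - 8)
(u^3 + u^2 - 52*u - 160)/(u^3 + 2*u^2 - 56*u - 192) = (u + 5)/(u + 6)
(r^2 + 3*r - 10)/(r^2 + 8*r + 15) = (r - 2)/(r + 3)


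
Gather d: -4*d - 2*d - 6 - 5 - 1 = -6*d - 12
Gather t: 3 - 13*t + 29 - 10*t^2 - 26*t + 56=-10*t^2 - 39*t + 88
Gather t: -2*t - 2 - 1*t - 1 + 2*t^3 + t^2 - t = 2*t^3 + t^2 - 4*t - 3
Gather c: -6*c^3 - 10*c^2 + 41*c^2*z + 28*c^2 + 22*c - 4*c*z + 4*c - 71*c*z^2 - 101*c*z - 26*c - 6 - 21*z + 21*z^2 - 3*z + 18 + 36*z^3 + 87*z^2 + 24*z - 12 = -6*c^3 + c^2*(41*z + 18) + c*(-71*z^2 - 105*z) + 36*z^3 + 108*z^2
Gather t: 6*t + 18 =6*t + 18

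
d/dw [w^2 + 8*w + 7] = 2*w + 8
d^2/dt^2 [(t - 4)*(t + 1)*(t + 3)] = 6*t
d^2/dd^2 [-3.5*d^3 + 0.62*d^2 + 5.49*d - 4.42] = 1.24 - 21.0*d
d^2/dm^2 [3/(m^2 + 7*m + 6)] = 6*(-m^2 - 7*m + (2*m + 7)^2 - 6)/(m^2 + 7*m + 6)^3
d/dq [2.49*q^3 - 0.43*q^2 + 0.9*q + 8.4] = 7.47*q^2 - 0.86*q + 0.9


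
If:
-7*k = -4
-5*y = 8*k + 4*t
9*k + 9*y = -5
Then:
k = 4/7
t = 67/252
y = -71/63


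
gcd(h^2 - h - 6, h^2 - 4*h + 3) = h - 3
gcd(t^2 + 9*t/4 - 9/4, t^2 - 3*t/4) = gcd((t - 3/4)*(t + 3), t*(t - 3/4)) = t - 3/4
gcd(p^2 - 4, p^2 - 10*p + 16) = p - 2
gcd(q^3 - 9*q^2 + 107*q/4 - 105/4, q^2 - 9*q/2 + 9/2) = q - 3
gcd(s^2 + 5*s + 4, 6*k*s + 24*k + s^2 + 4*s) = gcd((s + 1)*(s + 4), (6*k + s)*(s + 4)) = s + 4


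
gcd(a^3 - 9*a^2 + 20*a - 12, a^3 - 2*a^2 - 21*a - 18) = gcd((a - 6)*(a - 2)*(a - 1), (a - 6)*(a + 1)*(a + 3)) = a - 6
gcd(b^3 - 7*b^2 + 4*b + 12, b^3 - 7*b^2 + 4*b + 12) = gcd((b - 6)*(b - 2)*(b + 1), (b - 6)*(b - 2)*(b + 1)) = b^3 - 7*b^2 + 4*b + 12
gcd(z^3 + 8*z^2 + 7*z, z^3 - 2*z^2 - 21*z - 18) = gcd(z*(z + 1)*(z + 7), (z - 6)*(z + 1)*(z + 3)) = z + 1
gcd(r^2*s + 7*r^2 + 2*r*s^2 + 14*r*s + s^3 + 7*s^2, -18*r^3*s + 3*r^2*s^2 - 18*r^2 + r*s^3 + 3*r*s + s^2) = 1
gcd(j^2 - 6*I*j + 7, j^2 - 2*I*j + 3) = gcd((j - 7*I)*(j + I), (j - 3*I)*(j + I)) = j + I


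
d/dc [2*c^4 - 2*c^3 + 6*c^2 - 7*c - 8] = 8*c^3 - 6*c^2 + 12*c - 7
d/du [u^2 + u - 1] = 2*u + 1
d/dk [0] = 0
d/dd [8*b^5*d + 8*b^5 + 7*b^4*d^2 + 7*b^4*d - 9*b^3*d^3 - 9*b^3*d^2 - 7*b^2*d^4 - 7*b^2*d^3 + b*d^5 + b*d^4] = b*(8*b^4 + 14*b^3*d + 7*b^3 - 27*b^2*d^2 - 18*b^2*d - 28*b*d^3 - 21*b*d^2 + 5*d^4 + 4*d^3)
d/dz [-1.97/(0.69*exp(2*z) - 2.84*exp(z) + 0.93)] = (2.7186*exp(z) - 5.5948)*exp(z)/(0.69*exp(2*z) - 2.84*exp(z) + 0.93)^2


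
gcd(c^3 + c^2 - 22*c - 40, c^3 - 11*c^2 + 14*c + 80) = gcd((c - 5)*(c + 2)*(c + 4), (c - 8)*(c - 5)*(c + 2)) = c^2 - 3*c - 10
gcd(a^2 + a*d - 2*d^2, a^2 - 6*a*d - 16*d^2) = a + 2*d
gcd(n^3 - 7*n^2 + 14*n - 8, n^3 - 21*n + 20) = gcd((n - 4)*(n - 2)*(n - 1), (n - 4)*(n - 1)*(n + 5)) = n^2 - 5*n + 4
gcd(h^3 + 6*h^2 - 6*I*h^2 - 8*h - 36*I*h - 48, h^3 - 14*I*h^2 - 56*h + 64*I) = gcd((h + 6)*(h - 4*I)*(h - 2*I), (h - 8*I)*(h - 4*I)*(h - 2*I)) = h^2 - 6*I*h - 8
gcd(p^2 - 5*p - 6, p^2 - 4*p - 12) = p - 6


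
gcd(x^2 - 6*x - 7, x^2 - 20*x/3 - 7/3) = x - 7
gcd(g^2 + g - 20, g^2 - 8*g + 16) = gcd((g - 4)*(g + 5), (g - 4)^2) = g - 4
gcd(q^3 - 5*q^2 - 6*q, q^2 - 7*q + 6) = q - 6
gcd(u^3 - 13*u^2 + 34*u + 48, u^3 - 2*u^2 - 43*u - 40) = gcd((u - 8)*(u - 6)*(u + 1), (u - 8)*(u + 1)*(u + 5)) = u^2 - 7*u - 8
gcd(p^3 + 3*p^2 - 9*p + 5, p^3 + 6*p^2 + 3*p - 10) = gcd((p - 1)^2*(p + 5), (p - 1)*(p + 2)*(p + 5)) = p^2 + 4*p - 5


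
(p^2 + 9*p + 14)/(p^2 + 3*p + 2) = (p + 7)/(p + 1)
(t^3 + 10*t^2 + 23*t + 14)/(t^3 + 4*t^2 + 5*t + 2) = (t + 7)/(t + 1)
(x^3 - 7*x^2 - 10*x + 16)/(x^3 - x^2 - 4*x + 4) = (x - 8)/(x - 2)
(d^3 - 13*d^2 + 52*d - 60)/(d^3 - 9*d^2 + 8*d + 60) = (d - 2)/(d + 2)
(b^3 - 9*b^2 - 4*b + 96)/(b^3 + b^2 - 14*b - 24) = (b - 8)/(b + 2)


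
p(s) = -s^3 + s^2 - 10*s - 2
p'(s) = -3*s^2 + 2*s - 10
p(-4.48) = 152.79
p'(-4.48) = -79.17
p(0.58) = -7.66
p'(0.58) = -9.85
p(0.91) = -11.03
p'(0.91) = -10.66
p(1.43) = -17.18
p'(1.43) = -13.27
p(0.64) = -8.25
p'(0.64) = -9.95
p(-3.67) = 97.60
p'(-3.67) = -57.75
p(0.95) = -11.45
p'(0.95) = -10.81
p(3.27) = -58.97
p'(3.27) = -35.54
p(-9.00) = 898.00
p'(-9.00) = -271.00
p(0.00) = -2.00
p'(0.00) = -10.00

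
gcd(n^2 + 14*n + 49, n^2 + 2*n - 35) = n + 7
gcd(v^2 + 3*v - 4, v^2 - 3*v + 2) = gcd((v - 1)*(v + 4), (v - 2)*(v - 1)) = v - 1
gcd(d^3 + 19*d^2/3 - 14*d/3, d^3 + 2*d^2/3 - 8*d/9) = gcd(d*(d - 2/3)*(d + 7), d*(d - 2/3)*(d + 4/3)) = d^2 - 2*d/3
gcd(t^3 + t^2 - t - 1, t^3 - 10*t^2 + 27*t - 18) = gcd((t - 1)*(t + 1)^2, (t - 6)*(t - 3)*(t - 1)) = t - 1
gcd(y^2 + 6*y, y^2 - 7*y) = y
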